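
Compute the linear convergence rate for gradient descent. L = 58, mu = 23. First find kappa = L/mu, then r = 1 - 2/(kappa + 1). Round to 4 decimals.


Step 1: Compute the condition number.
kappa = L/mu = 58/23 = 2.5217
Step 2: Compute the convergence rate.
r = 1 - 2/(kappa + 1) = 1 - 2*mu/(L + mu) = (L - mu)/(L + mu) = 35/81 = 0.4321


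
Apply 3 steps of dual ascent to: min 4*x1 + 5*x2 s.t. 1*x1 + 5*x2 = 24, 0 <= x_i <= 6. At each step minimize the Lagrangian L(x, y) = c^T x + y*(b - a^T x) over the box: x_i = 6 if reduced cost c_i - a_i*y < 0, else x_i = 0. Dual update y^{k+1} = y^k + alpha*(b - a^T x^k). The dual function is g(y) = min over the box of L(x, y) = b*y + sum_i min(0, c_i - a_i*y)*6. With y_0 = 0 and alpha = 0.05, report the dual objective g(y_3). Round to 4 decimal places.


Dual ascent for LP: min 4*x1 + 5*x2, 1*x1 + 5*x2 = 24, 0 <= x_i <= 6
Step 1: y^k = 0.0, reduced costs: (4.0, 5.0)
  x^k = (0.0, 0.0), subgradient = b - a^T x = 24.0
  y^{k+1} = 0.0 + 0.05*24.0 = 1.2
Step 2: y^k = 1.2, reduced costs: (2.8, -1.0)
  x^k = (0.0, 6.0), subgradient = b - a^T x = -6.0
  y^{k+1} = 1.2 + 0.05*-6.0 = 0.9
Step 3: y^k = 0.9, reduced costs: (3.1, 0.5)
  x^k = (0.0, 0.0), subgradient = b - a^T x = 24.0
  y^{k+1} = 0.9 + 0.05*24.0 = 2.1
Dual objective at y_3 = 2.1: reduced costs (1.9, -5.5), box minimizer x = (0.0, 6.0)
g(y_3) = b*y + (c1 - a1*y)*x1 + (c2 - a2*y)*x2 = 24*2.1 + 1.9*0.0 + (-5.5)*6.0 = 50.4 + 0.0 - 33.0 = 17.4


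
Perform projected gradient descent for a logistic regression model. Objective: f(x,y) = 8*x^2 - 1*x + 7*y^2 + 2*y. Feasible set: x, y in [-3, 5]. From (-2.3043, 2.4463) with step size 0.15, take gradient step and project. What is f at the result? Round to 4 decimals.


Step 1: Compute gradient at (-2.3043, 2.4463).
grad_x = 2*8*-2.3043 - 1 = -37.8688
grad_y = 2*7*2.4463 + 2 = 36.2482
Step 2: Gradient step.
x_raw = -2.3043 - 0.15*-37.8688 = 3.376
y_raw = 2.4463 - 0.15*36.2482 = -2.9909
Step 3: Project onto [-3, 5].
x_proj = clip(3.376) = 3.376
y_proj = clip(-2.9909) = -2.9909
Step 4: Evaluate f.
f(3.376, -2.9909) = 144.4418


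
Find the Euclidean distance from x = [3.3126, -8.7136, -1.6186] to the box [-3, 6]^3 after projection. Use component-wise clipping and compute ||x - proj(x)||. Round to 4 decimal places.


Project each component onto [-3, 6].
clip(3.3126) = 3.3126, clip(-8.7136) = -3.0, clip(-1.6186) = -1.6186
Projection = [3.3126, -3.0, -1.6186]
Squared diffs: [0.0, 32.6452, 0.0]
Distance = sqrt(32.6452) = 5.7136


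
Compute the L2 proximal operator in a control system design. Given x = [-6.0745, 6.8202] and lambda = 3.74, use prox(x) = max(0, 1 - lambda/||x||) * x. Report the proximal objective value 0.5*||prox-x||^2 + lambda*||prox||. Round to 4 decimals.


Step 1: Compute ||x||.
||x|| = 9.1332
Step 2: Compute scaling factor.
scale = max(0, 1 - 3.74/9.1332) = 0.5905
Step 3: prox(x) = [-3.587, 4.0274]
||prox(x)|| = 5.3932
Step 4: Proximal objective.
0.5*||prox-x||^2 = 6.9938
lambda*||prox|| = 20.1706
Total = 27.1642


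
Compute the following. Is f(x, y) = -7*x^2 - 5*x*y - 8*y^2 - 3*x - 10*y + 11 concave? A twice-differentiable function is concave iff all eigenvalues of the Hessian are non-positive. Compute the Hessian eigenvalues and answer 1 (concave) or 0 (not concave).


The Hessian of f(x,y) = -7*x^2 - 5*x*y - 8*y^2 - 3*x - 10*y + 11 is:
H = [[-14, -5], [-5, -16]]
Trace = -14 - 16 = -30
Determinant = -14*-16 - (-5)^2 = 199
Discriminant = (-30)^2 - 4*199 = 104.0
Eigenvalues: lambda_1 = -20.099, lambda_2 = -9.901
The function is concave.

1


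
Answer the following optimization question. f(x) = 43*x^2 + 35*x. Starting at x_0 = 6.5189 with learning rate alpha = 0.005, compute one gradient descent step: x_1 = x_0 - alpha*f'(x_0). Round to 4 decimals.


We compute the gradient at x_0 and apply the update.
f'(x) = 86*x + 35
f'(6.5189) = 86*6.5189 + 35 = 595.6254
x_1 = 6.5189 - 0.005*595.6254 = 3.5408


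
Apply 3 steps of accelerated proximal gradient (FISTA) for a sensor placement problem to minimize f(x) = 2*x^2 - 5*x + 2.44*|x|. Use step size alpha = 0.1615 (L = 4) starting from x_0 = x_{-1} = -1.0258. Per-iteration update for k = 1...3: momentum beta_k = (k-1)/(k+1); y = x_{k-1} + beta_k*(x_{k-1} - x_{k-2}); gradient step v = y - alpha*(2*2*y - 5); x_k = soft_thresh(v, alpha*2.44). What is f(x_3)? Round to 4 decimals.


FISTA on f(x) = 2*x^2 - 5*x + 2.44*|x|
L = 4, alpha = 0.1615
Iteration 1: beta = 0.0, y = -1.0258 + 0.0*(-1.0258 + 1.0258) = -1.0258
  grad(y) = -9.1032, v = y - alpha*grad = 0.4444
  prox(v) = soft_thresh(0.4444, 0.3941) = 0.0503
Iteration 2: beta = 0.3333, y = 0.0503 + 0.3333*(0.0503 + 1.0258) = 0.409
  grad(y) = -3.364, v = y - alpha*grad = 0.9523
  prox(v) = soft_thresh(0.9523, 0.3941) = 0.5582
Iteration 3: beta = 0.5, y = 0.5582 + 0.5*(0.5582 - 0.0503) = 0.8122
  grad(y) = -1.7512, v = y - alpha*grad = 1.095
  prox(v) = soft_thresh(1.095, 0.3941) = 0.701
f(x_3) = 2*0.701^2 - 5*0.701 + 2.44*|0.701| = -0.8118


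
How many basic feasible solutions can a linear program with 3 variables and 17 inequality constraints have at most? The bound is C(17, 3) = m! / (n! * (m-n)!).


Each vertex corresponds to some choice of n active constraints out of m, so the number of vertices is at most C(m, n) = m! / (n!(m-n)!).
m = 17, n = 3
Numerator: 17 * 16 * 15
Denominator: 3! = 6
C(17, 3) = 680


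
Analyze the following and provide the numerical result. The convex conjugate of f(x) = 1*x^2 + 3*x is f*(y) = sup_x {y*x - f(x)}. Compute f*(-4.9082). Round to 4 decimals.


f*(y) = sup_x {y*x - a*x^2 - b*x} = sup_x {(y-b)*x - a*x^2}
FOC: (y - b) - 2a*x = 0 => x* = (y - b)/(2a)
x* = (-4.9082 - 3)/(2*1) = -3.9541
f*(-4.9082) = (y-b)^2/(4a) = (-4.9082 - 3)^2/(4*1)
= 62.5396/4 = 15.6349


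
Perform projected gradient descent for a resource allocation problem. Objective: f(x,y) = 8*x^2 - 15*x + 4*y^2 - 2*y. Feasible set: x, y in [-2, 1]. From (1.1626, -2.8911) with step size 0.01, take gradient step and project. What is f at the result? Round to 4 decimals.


Step 1: Compute gradient at (1.1626, -2.8911).
grad_x = 2*8*1.1626 - 15 = 3.6016
grad_y = 2*4*-2.8911 - 2 = -25.1288
Step 2: Gradient step.
x_raw = 1.1626 - 0.01*3.6016 = 1.1266
y_raw = -2.8911 - 0.01*-25.1288 = -2.6398
Step 3: Project onto [-2, 1].
x_proj = clip(1.1266) = 1.0
y_proj = clip(-2.6398) = -2.0
Step 4: Evaluate f.
f(1.0, -2.0) = 13.0


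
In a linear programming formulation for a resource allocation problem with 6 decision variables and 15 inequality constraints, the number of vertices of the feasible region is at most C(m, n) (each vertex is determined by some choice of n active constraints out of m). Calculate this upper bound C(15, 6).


Each vertex corresponds to some choice of n active constraints out of m, so the number of vertices is at most C(m, n) = m! / (n!(m-n)!).
m = 15, n = 6
Numerator: 15 * 14 * 13 * 12 * 11 * 10
Denominator: 6! = 720
C(15, 6) = 5005


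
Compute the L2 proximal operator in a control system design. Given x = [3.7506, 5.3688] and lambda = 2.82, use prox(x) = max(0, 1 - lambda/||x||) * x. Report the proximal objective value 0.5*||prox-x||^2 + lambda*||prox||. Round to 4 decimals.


Step 1: Compute ||x||.
||x|| = 6.5491
Step 2: Compute scaling factor.
scale = max(0, 1 - 2.82/6.5491) = 0.5694
Step 3: prox(x) = [2.1356, 3.057]
||prox(x)|| = 3.7291
Step 4: Proximal objective.
0.5*||prox-x||^2 = 3.9762
lambda*||prox|| = 10.5161
Total = 14.4923


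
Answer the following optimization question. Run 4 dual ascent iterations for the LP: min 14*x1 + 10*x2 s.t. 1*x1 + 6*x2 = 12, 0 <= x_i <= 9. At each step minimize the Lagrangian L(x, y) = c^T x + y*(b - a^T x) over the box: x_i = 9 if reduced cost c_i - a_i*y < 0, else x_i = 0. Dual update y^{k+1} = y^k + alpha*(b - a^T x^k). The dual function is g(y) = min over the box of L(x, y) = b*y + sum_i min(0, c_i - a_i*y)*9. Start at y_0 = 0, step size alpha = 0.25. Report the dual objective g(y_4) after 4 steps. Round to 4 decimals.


Dual ascent for LP: min 14*x1 + 10*x2, 1*x1 + 6*x2 = 12, 0 <= x_i <= 9
Step 1: y^k = 0.0, reduced costs: (14.0, 10.0)
  x^k = (0.0, 0.0), subgradient = b - a^T x = 12.0
  y^{k+1} = 0.0 + 0.25*12.0 = 3.0
Step 2: y^k = 3.0, reduced costs: (11.0, -8.0)
  x^k = (0.0, 9.0), subgradient = b - a^T x = -42.0
  y^{k+1} = 3.0 + 0.25*-42.0 = -7.5
Step 3: y^k = -7.5, reduced costs: (21.5, 55.0)
  x^k = (0.0, 0.0), subgradient = b - a^T x = 12.0
  y^{k+1} = -7.5 + 0.25*12.0 = -4.5
Step 4: y^k = -4.5, reduced costs: (18.5, 37.0)
  x^k = (0.0, 0.0), subgradient = b - a^T x = 12.0
  y^{k+1} = -4.5 + 0.25*12.0 = -1.5
Dual objective at y_4 = -1.5: reduced costs (15.5, 19.0), box minimizer x = (0.0, 0.0)
g(y_4) = b*y + (c1 - a1*y)*x1 + (c2 - a2*y)*x2 = 12*(-1.5) + 15.5*0.0 + 19.0*0.0 = -18.0 + 0.0 + 0.0 = -18.0


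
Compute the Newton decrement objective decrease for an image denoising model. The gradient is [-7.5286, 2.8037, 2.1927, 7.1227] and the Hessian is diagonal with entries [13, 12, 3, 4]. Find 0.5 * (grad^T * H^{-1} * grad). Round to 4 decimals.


Step 1: H is diagonal, so H^(-1) * g = [-0.5791, 0.2336, 0.7309, 1.7807].
Step 2: g^T H^(-1) g = sum_i g_i^2 / H_ii
  = (-7.5286)^2/13 + (2.8037)^2/12 + (2.1927)^2/3 + (7.1227)^2/4
  = 4.36 + 0.6551 + 1.6026 + 12.6832 = 19.3009
Step 3: Objective decrease = 0.5 * g^T H^(-1) g = 9.6505


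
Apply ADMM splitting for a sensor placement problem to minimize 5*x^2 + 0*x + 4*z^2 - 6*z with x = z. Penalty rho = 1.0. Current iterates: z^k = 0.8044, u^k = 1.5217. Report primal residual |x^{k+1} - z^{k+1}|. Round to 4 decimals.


ADMM iteration with rho = 1.0, z^k = 0.8044, u^k = 1.5217
Step 1: x-update.
Minimize 5*x^2 + 0*x + (1.0/2)*(x - 0.8044 + 1.5217)^2
FOC: (2*5 + 1.0)*x = 0 + 1.0*(0.8044 - 1.5217)
x^{k+1} = -0.0652
Step 2: z-update.
Minimize 4*z^2 - 6*z + (1.0/2)*(-0.0652 - z + 1.5217)^2
FOC: (2*4 + 1.0)*z = 6 + 1.0*(-0.0652 + 1.5217)
z^{k+1} = 0.8285
Step 3: u-update.
u^{k+1} = 1.5217 - 0.0652 - 0.8285 = 0.628
Step 4: Primal residual = |-0.0652 - 0.8285| = 0.8937


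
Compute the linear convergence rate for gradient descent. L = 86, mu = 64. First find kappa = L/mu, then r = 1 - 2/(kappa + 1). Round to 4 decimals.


Step 1: Compute the condition number.
kappa = L/mu = 86/64 = 1.3438
Step 2: Compute the convergence rate.
r = 1 - 2/(kappa + 1) = 1 - 2*mu/(L + mu) = (L - mu)/(L + mu) = 22/150 = 0.1467


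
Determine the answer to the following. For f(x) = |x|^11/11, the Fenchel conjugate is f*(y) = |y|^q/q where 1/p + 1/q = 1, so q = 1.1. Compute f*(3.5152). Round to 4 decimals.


The conjugate exponent q satisfies 1/p + 1/q = 1.
p = 11, so q = 11/(11 - 1) = 1.1
|y|^q = 3.5152^1.1 = 3.9861
f*(3.5152) = 3.9861 / 1.1 = 3.6237


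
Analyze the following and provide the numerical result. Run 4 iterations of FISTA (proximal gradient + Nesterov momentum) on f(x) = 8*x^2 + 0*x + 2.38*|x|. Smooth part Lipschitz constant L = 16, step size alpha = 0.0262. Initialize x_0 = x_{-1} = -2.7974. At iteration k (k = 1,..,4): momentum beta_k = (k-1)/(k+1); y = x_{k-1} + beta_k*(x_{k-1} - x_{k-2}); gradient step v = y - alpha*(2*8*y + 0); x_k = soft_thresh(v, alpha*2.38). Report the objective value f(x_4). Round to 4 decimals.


FISTA on f(x) = 8*x^2 + 0*x + 2.38*|x|
L = 16, alpha = 0.0262
Iteration 1: beta = 0.0, y = -2.7974 + 0.0*(-2.7974 + 2.7974) = -2.7974
  grad(y) = -44.7584, v = y - alpha*grad = -1.6247
  prox(v) = soft_thresh(-1.6247, 0.0624) = -1.5624
Iteration 2: beta = 0.3333, y = -1.5624 + 0.3333*(-1.5624 + 2.7974) = -1.1507
  grad(y) = -18.4112, v = y - alpha*grad = -0.6683
  prox(v) = soft_thresh(-0.6683, 0.0624) = -0.606
Iteration 3: beta = 0.5, y = -0.606 + 0.5*(-0.606 + 1.5624) = -0.1278
  grad(y) = -2.0443, v = y - alpha*grad = -0.0742
  prox(v) = soft_thresh(-0.0742, 0.0624) = -0.0119
Iteration 4: beta = 0.6, y = -0.0119 + 0.6*(-0.0119 + 0.606) = 0.3446
  grad(y) = 5.5139, v = y - alpha*grad = 0.2002
  prox(v) = soft_thresh(0.2002, 0.0624) = 0.1378
f(x_4) = 8*0.1378^2 + 0*0.1378 + 2.38*|0.1378| = 0.4799


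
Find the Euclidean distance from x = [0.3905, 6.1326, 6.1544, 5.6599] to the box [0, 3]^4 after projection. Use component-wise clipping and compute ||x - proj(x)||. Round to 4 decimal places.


Project each component onto [0, 3].
clip(0.3905) = 0.3905, clip(6.1326) = 3.0, clip(6.1544) = 3.0, clip(5.6599) = 3.0
Projection = [0.3905, 3.0, 3.0, 3.0]
Squared diffs: [0.0, 9.8132, 9.9502, 7.0751]
Distance = sqrt(26.8385) = 5.1806


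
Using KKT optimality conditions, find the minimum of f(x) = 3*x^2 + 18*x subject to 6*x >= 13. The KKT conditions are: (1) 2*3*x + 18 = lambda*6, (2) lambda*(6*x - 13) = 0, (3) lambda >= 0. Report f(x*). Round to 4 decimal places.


Step 1: Try lambda = 0 (constraint inactive).
x_unc = -18/(2*3) = -3.0
Check: 6*-3.0 = -18.0 < 13 -- violated!
Step 2: Constraint must be active: 6*x = 13
x* = 13/6 = 2.1667 (rounded; the exact value 13/6 is used below)
lambda = (2*3*(13/6) + 18)/6 = 5.1667
Step 3: Compute optimal value.
f(x*) = 3*(13/6)^2 + 18*(13/6) = 53.0833


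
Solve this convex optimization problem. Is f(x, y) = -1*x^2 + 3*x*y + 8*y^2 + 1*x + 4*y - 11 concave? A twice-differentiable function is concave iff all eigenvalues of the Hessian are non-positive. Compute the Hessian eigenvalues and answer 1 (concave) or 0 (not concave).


The Hessian of f(x,y) = -1*x^2 + 3*x*y + 8*y^2 + 1*x + 4*y - 11 is:
H = [[-2, 3], [3, 16]]
Trace = -2 + 16 = 14
Determinant = -2*16 - (3)^2 = -41
Discriminant = (14)^2 - 4*-41 = 360.0
Eigenvalues: lambda_1 = -2.4868, lambda_2 = 16.4868
The function is not concave.

0


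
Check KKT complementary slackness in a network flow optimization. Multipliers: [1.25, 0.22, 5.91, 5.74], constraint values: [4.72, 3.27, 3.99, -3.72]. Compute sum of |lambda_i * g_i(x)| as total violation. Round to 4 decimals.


KKT complementary slackness check:
lambda_1 * g_1 = 1.25 * 4.72 = 5.9
lambda_2 * g_2 = 0.22 * 3.27 = 0.7194
lambda_3 * g_3 = 5.91 * 3.99 = 23.5809
lambda_4 * g_4 = 5.74 * -3.72 = -21.3528
Total violation = 5.9 + 0.7194 + 23.5809 + 21.3528 = 51.5531


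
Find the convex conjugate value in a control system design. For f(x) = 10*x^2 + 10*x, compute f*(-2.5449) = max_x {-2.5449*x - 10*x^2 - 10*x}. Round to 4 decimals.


f*(y) = sup_x {y*x - a*x^2 - b*x} = sup_x {(y-b)*x - a*x^2}
FOC: (y - b) - 2a*x = 0 => x* = (y - b)/(2a)
x* = (-2.5449 - 10)/(2*10) = -0.6272
f*(-2.5449) = (y-b)^2/(4a) = (-2.5449 - 10)^2/(4*10)
= 157.3745/40 = 3.9344


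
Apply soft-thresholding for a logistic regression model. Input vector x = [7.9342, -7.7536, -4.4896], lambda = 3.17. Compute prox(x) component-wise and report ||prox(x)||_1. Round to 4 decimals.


Soft-thresholding with lambda = 3.17:
prox(7.9342) = sign(7.9342)*max(|7.9342| - 3.17, 0) = 4.7642
prox(-7.7536) = sign(-7.7536)*max(|-7.7536| - 3.17, 0) = -4.5836
prox(-4.4896) = sign(-4.4896)*max(|-4.4896| - 3.17, 0) = -1.3196
prox(x) = [4.7642, -4.5836, -1.3196]
||prox(x)||_1 = 4.7642 + 4.5836 + 1.3196 = 10.6674


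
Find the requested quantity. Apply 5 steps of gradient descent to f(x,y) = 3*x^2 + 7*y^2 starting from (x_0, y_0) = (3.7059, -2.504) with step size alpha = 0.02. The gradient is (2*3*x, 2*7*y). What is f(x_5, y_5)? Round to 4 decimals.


Gradient descent on f(x,y) = 3*x^2 + 7*y^2.
Starting point: (3.7059, -2.504), alpha = 0.02
Step 1: grad_x = 2*3*3.7059 = 22.2354, grad_y = 2*7*-2.504 = -35.056
  x_1 = 3.7059 - 0.02*22.2354 = 3.2612
  y_1 = -2.504 - 0.02*-35.056 = -1.8029
Step 2: grad_x = 2*3*3.2612 = 19.5672, grad_y = 2*7*-1.8029 = -25.2403
  x_2 = 3.2612 - 0.02*19.5672 = 2.8698
  y_2 = -1.8029 - 0.02*-25.2403 = -1.2981
Step 3: grad_x = 2*3*2.8698 = 17.2191, grad_y = 2*7*-1.2981 = -18.173
  x_3 = 2.8698 - 0.02*17.2191 = 2.5255
  y_3 = -1.2981 - 0.02*-18.173 = -0.9346
Step 4: grad_x = 2*3*2.5255 = 15.1528, grad_y = 2*7*-0.9346 = -13.0846
  x_4 = 2.5255 - 0.02*15.1528 = 2.2224
  y_4 = -0.9346 - 0.02*-13.0846 = -0.6729
Step 5: grad_x = 2*3*2.2224 = 13.3345, grad_y = 2*7*-0.6729 = -9.4209
  x_5 = 2.2224 - 0.02*13.3345 = 1.9557
  y_5 = -0.6729 - 0.02*-9.4209 = -0.4845
f(1.9557, -0.4845) = 3*1.9557^2 + 7*(-0.4845)^2 = 13.1177


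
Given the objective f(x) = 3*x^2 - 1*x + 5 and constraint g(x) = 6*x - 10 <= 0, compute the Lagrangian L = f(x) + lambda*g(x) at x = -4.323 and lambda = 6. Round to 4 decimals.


Step 1: Evaluate f(x).
f(-4.323) = 3*(-4.323)^2 - 1*(-4.323) + 5 = 65.388
Step 2: Evaluate g(x).
g(-4.323) = 6*-4.323 - 10 = -35.938
Step 3: Compute Lagrangian.
L = 65.388 + 6*-35.938 = -150.24


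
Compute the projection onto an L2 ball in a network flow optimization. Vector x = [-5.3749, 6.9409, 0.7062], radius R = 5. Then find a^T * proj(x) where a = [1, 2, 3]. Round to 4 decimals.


Step 1: Compute ||x|| (intermediates to 6 decimals).
||x|| = sqrt((-5.3749)^2 + 6.9409^2 + 0.7062^2) = 8.807063
Step 2: Project.
Since ||x|| > R, scale = R/||x|| = 5/8.807063 = 0.567726, proj(x) = scale * x
proj(x) = [-3.05147, 3.940529, 0.400928]
Step 3: Dot product.
a^T * proj(x) = 1*(-3.05147) + 2*3.940529 + 3*0.400928 = 6.0324


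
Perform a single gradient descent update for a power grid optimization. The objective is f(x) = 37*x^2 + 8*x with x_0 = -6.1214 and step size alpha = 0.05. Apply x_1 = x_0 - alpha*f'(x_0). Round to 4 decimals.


We compute the gradient at x_0 and apply the update.
f'(x) = 74*x + 8
f'(-6.1214) = 74*-6.1214 + 8 = -444.9836
x_1 = -6.1214 - 0.05*-444.9836 = 16.1278


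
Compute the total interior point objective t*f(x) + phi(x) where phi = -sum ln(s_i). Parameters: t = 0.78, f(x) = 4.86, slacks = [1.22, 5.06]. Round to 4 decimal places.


Step 1: Compute log-barrier.
ln values: [0.1989, 1.6214]
phi = -(0.1989 + 1.6214) = -1.8202
Step 2: Compute augmented objective.
t*f(x) = 0.78*4.86 = 3.7908
Total = 3.7908 - 1.8202 = 1.9706


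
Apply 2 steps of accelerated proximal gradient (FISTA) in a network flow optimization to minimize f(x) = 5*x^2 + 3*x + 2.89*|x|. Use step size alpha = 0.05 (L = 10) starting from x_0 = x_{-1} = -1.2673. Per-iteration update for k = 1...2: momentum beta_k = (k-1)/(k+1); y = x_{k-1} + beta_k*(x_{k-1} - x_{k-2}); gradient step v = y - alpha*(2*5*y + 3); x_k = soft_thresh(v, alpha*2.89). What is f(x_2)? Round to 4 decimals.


FISTA on f(x) = 5*x^2 + 3*x + 2.89*|x|
L = 10, alpha = 0.05
Iteration 1: beta = 0.0, y = -1.2673 + 0.0*(-1.2673 + 1.2673) = -1.2673
  grad(y) = -9.673, v = y - alpha*grad = -0.7837
  prox(v) = soft_thresh(-0.7837, 0.1445) = -0.6392
Iteration 2: beta = 0.3333, y = -0.6392 + 0.3333*(-0.6392 + 1.2673) = -0.4298
  grad(y) = -1.2977, v = y - alpha*grad = -0.3649
  prox(v) = soft_thresh(-0.3649, 0.1445) = -0.2204
f(x_2) = 5*(-0.2204)^2 + 3*(-0.2204) + 2.89*|-0.2204| = 0.2186


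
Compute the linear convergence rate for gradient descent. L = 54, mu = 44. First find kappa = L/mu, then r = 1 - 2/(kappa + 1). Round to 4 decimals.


Step 1: Compute the condition number.
kappa = L/mu = 54/44 = 1.2273
Step 2: Compute the convergence rate.
r = 1 - 2/(kappa + 1) = 1 - 2*mu/(L + mu) = (L - mu)/(L + mu) = 10/98 = 0.102


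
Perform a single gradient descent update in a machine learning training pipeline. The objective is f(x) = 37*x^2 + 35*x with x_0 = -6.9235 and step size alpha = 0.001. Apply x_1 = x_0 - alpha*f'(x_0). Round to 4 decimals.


We compute the gradient at x_0 and apply the update.
f'(x) = 74*x + 35
f'(-6.9235) = 74*-6.9235 + 35 = -477.339
x_1 = -6.9235 - 0.001*-477.339 = -6.4462


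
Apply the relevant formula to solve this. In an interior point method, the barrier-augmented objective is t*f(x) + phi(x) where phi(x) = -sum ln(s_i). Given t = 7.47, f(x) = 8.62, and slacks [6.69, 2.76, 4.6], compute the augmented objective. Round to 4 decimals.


Step 1: Compute log-barrier.
ln values: [1.9006, 1.0152, 1.5261]
phi = -(1.9006 + 1.0152 + 1.5261) = -4.4419
Step 2: Compute augmented objective.
t*f(x) = 7.47*8.62 = 64.3914
Total = 64.3914 - 4.4419 = 59.9495


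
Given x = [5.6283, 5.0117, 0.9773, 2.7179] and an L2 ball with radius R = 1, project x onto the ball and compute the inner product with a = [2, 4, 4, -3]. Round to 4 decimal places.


Step 1: Compute ||x|| (intermediates to 6 decimals).
||x|| = sqrt(5.6283^2 + 5.0117^2 + 0.9773^2 + 2.7179^2) = 8.070749
Step 2: Project.
Since ||x|| > R, scale = R/||x|| = 1/8.070749 = 0.123904, proj(x) = scale * x
proj(x) = [0.697369, 0.62097, 0.121091, 0.336759]
Step 3: Dot product.
a^T * proj(x) = 2*0.697369 + 4*0.62097 + 4*0.121091 - 3*0.336759 = 3.3527


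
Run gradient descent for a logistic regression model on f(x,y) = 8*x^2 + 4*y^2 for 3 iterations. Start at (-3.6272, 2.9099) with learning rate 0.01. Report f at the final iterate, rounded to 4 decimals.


Gradient descent on f(x,y) = 8*x^2 + 4*y^2.
Starting point: (-3.6272, 2.9099), alpha = 0.01
Step 1: grad_x = 2*8*-3.6272 = -58.0352, grad_y = 2*4*2.9099 = 23.2792
  x_1 = -3.6272 - 0.01*-58.0352 = -3.0468
  y_1 = 2.9099 - 0.01*23.2792 = 2.6771
Step 2: grad_x = 2*8*-3.0468 = -48.7496, grad_y = 2*4*2.6771 = 21.4169
  x_2 = -3.0468 - 0.01*-48.7496 = -2.5594
  y_2 = 2.6771 - 0.01*21.4169 = 2.4629
Step 3: grad_x = 2*8*-2.5594 = -40.9496, grad_y = 2*4*2.4629 = 19.7035
  x_3 = -2.5594 - 0.01*-40.9496 = -2.1499
  y_3 = 2.4629 - 0.01*19.7035 = 2.2659
f(-2.1499, 2.2659) = 8*(-2.1499)^2 + 4*2.2659^2 = 57.5123


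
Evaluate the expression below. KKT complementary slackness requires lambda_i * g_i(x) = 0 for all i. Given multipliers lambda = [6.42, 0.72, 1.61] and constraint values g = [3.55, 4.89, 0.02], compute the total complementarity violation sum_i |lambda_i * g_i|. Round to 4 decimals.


KKT complementary slackness check:
lambda_1 * g_1 = 6.42 * 3.55 = 22.791
lambda_2 * g_2 = 0.72 * 4.89 = 3.5208
lambda_3 * g_3 = 1.61 * 0.02 = 0.0322
Total violation = 22.791 + 3.5208 + 0.0322 = 26.344


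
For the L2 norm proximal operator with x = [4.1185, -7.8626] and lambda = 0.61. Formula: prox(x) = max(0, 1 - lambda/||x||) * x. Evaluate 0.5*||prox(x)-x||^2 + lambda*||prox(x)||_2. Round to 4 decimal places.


Step 1: Compute ||x||.
||x|| = 8.876
Step 2: Compute scaling factor.
scale = max(0, 1 - 0.61/8.876) = 0.9313
Step 3: prox(x) = [3.8355, -7.3222]
||prox(x)|| = 8.266
Step 4: Proximal objective.
0.5*||prox-x||^2 = 0.1861
lambda*||prox|| = 5.0423
Total = 5.2283


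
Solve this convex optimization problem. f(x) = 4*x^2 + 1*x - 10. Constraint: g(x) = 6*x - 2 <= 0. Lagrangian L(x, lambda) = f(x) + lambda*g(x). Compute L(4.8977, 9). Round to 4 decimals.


Step 1: Evaluate f(x).
f(4.8977) = 4*4.8977^2 + 1*4.8977 - 10 = 90.8476
Step 2: Evaluate g(x).
g(4.8977) = 6*4.8977 - 2 = 27.3862
Step 3: Compute Lagrangian.
L = 90.8476 + 9*27.3862 = 337.3234


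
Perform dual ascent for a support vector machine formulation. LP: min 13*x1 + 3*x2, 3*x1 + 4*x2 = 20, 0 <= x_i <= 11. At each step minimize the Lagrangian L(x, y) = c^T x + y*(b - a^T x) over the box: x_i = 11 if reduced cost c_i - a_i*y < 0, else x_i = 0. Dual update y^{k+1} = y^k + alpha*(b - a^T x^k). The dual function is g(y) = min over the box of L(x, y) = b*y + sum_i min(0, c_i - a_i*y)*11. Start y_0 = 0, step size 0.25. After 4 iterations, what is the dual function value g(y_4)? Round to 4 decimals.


Dual ascent for LP: min 13*x1 + 3*x2, 3*x1 + 4*x2 = 20, 0 <= x_i <= 11
Step 1: y^k = 0.0, reduced costs: (13.0, 3.0)
  x^k = (0.0, 0.0), subgradient = b - a^T x = 20.0
  y^{k+1} = 0.0 + 0.25*20.0 = 5.0
Step 2: y^k = 5.0, reduced costs: (-2.0, -17.0)
  x^k = (11.0, 11.0), subgradient = b - a^T x = -57.0
  y^{k+1} = 5.0 + 0.25*-57.0 = -9.25
Step 3: y^k = -9.25, reduced costs: (40.75, 40.0)
  x^k = (0.0, 0.0), subgradient = b - a^T x = 20.0
  y^{k+1} = -9.25 + 0.25*20.0 = -4.25
Step 4: y^k = -4.25, reduced costs: (25.75, 20.0)
  x^k = (0.0, 0.0), subgradient = b - a^T x = 20.0
  y^{k+1} = -4.25 + 0.25*20.0 = 0.75
Dual objective at y_4 = 0.75: reduced costs (10.75, 0.0), box minimizer x = (0.0, 0.0)
g(y_4) = b*y + (c1 - a1*y)*x1 + (c2 - a2*y)*x2 = 20*0.75 + 10.75*0.0 + 0.0*0.0 = 15.0 + 0.0 + 0.0 = 15.0


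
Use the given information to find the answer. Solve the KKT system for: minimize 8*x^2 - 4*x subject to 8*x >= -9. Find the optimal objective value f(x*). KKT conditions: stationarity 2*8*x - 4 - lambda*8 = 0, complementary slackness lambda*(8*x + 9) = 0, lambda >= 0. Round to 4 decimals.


Step 1: Try lambda = 0 (constraint inactive).
Stationarity: 2*8*x - 4 = 0
x* = 4/(2*8) = 0.25
Check constraint: 8*0.25 = 2.0 >= -9 -- satisfied.
Step 2: Compute optimal value.
f(x*) = 8*0.25^2 - 4*0.25 = -0.5


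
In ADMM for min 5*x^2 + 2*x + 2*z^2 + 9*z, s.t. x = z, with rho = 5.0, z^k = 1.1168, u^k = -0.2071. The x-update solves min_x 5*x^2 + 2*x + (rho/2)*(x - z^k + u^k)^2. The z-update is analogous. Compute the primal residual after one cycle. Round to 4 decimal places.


ADMM iteration with rho = 5.0, z^k = 1.1168, u^k = -0.2071
Step 1: x-update.
Minimize 5*x^2 + 2*x + (5.0/2)*(x - 1.1168 - 0.2071)^2
FOC: (2*5 + 5.0)*x = -2 + 5.0*(1.1168 + 0.2071)
x^{k+1} = 0.308
Step 2: z-update.
Minimize 2*z^2 + 9*z + (5.0/2)*(0.308 - z - 0.2071)^2
FOC: (2*2 + 5.0)*z = -9 + 5.0*(0.308 - 0.2071)
z^{k+1} = -0.944
Step 3: u-update.
u^{k+1} = -0.2071 + 0.308 + 0.944 = 1.0448
Step 4: Primal residual = |0.308 + 0.944| = 1.2519


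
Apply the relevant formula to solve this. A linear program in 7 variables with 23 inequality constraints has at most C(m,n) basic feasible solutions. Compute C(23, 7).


Each vertex corresponds to some choice of n active constraints out of m, so the number of vertices is at most C(m, n) = m! / (n!(m-n)!).
m = 23, n = 7
Numerator: 23 * 22 * 21 * 20 * 19 * 18 * 17
Denominator: 7! = 5040
C(23, 7) = 245157


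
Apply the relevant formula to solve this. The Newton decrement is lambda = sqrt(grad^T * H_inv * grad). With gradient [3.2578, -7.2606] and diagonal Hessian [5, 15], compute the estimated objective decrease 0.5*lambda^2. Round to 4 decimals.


Step 1: H is diagonal, so H^(-1) * g = [0.6516, -0.484].
Step 2: g^T H^(-1) g = sum_i g_i^2 / H_ii
  = (3.2578)^2/5 + (-7.2606)^2/15
  = 2.1227 + 3.5144 = 5.6371
Step 3: Objective decrease = 0.5 * g^T H^(-1) g = 2.8185


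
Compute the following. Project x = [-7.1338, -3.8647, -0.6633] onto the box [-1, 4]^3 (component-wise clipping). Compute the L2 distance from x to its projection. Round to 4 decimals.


Project each component onto [-1, 4].
clip(-7.1338) = -1.0, clip(-3.8647) = -1.0, clip(-0.6633) = -0.6633
Projection = [-1.0, -1.0, -0.6633]
Squared diffs: [37.6235, 8.2065, 0.0]
Distance = sqrt(45.83) = 6.7698


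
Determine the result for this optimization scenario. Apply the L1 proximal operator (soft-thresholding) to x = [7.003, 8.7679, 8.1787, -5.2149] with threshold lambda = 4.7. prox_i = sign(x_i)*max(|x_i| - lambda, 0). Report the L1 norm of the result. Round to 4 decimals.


Soft-thresholding with lambda = 4.7:
prox(7.003) = sign(7.003)*max(|7.003| - 4.7, 0) = 2.303
prox(8.7679) = sign(8.7679)*max(|8.7679| - 4.7, 0) = 4.0679
prox(8.1787) = sign(8.1787)*max(|8.1787| - 4.7, 0) = 3.4787
prox(-5.2149) = sign(-5.2149)*max(|-5.2149| - 4.7, 0) = -0.5149
prox(x) = [2.303, 4.0679, 3.4787, -0.5149]
||prox(x)||_1 = 2.303 + 4.0679 + 3.4787 + 0.5149 = 10.3645


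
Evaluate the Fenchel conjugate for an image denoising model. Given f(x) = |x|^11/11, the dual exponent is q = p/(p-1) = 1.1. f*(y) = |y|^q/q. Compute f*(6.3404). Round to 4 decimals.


The conjugate exponent q satisfies 1/p + 1/q = 1.
p = 11, so q = 11/(11 - 1) = 1.1
|y|^q = 6.3404^1.1 = 7.6266
f*(6.3404) = 7.6266 / 1.1 = 6.9332


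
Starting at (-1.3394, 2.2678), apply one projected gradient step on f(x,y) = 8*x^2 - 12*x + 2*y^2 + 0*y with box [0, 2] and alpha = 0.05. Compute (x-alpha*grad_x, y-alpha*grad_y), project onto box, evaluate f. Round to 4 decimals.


Step 1: Compute gradient at (-1.3394, 2.2678).
grad_x = 2*8*-1.3394 - 12 = -33.4304
grad_y = 2*2*2.2678 + 0 = 9.0712
Step 2: Gradient step.
x_raw = -1.3394 - 0.05*-33.4304 = 0.3321
y_raw = 2.2678 - 0.05*9.0712 = 1.8142
Step 3: Project onto [0, 2].
x_proj = clip(0.3321) = 0.3321
y_proj = clip(1.8142) = 1.8142
Step 4: Evaluate f.
f(0.3321, 1.8142) = 3.4799


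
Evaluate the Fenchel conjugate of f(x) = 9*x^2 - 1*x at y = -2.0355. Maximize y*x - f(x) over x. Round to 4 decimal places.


f*(y) = sup_x {y*x - a*x^2 - b*x} = sup_x {(y-b)*x - a*x^2}
FOC: (y - b) - 2a*x = 0 => x* = (y - b)/(2a)
x* = (-2.0355 + 1)/(2*9) = -0.0575
f*(-2.0355) = (y-b)^2/(4a) = (-2.0355 + 1)^2/(4*9)
= 1.0723/36 = 0.0298


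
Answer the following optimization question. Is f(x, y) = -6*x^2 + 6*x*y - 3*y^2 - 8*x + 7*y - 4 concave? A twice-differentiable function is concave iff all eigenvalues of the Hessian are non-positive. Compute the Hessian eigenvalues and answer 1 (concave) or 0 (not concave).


The Hessian of f(x,y) = -6*x^2 + 6*x*y - 3*y^2 - 8*x + 7*y - 4 is:
H = [[-12, 6], [6, -6]]
Trace = -12 - 6 = -18
Determinant = -12*-6 - (6)^2 = 36
Discriminant = (-18)^2 - 4*36 = 180.0
Eigenvalues: lambda_1 = -15.7082, lambda_2 = -2.2918
The function is concave.

1


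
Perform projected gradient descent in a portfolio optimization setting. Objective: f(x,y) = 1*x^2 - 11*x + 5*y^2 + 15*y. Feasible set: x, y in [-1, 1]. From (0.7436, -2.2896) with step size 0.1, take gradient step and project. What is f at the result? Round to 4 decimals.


Step 1: Compute gradient at (0.7436, -2.2896).
grad_x = 2*1*0.7436 - 11 = -9.5128
grad_y = 2*5*-2.2896 + 15 = -7.896
Step 2: Gradient step.
x_raw = 0.7436 - 0.1*-9.5128 = 1.6949
y_raw = -2.2896 - 0.1*-7.896 = -1.5
Step 3: Project onto [-1, 1].
x_proj = clip(1.6949) = 1.0
y_proj = clip(-1.5) = -1.0
Step 4: Evaluate f.
f(1.0, -1.0) = -20.0


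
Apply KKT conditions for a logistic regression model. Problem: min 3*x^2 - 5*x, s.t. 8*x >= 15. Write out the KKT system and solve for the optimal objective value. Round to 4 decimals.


Step 1: Try lambda = 0 (constraint inactive).
x_unc = 5/(2*3) = 0.8333
Check: 8*0.8333 = 6.6664 < 15 -- violated!
Step 2: Constraint must be active: 8*x = 15
x* = 15/8 = 1.875
lambda = (2*3*1.875 - 5)/8 = 0.7813
Step 3: Compute optimal value.
f(x*) = 3*1.875^2 - 5*1.875 = 1.1719


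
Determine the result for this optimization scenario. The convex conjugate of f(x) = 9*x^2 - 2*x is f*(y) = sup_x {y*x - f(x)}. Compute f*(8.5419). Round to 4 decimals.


f*(y) = sup_x {y*x - a*x^2 - b*x} = sup_x {(y-b)*x - a*x^2}
FOC: (y - b) - 2a*x = 0 => x* = (y - b)/(2a)
x* = (8.5419 + 2)/(2*9) = 0.5857
f*(8.5419) = (y-b)^2/(4a) = (8.5419 + 2)^2/(4*9)
= 111.1317/36 = 3.087


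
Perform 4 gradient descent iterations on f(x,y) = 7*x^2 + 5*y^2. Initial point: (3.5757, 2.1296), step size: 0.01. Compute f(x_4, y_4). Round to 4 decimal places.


Gradient descent on f(x,y) = 7*x^2 + 5*y^2.
Starting point: (3.5757, 2.1296), alpha = 0.01
Step 1: grad_x = 2*7*3.5757 = 50.0598, grad_y = 2*5*2.1296 = 21.296
  x_1 = 3.5757 - 0.01*50.0598 = 3.0751
  y_1 = 2.1296 - 0.01*21.296 = 1.9166
Step 2: grad_x = 2*7*3.0751 = 43.0514, grad_y = 2*5*1.9166 = 19.1664
  x_2 = 3.0751 - 0.01*43.0514 = 2.6446
  y_2 = 1.9166 - 0.01*19.1664 = 1.725
Step 3: grad_x = 2*7*2.6446 = 37.0242, grad_y = 2*5*1.725 = 17.2498
  x_3 = 2.6446 - 0.01*37.0242 = 2.2743
  y_3 = 1.725 - 0.01*17.2498 = 1.5525
Step 4: grad_x = 2*7*2.2743 = 31.8408, grad_y = 2*5*1.5525 = 15.5248
  x_4 = 2.2743 - 0.01*31.8408 = 1.9559
  y_4 = 1.5525 - 0.01*15.5248 = 1.3972
f(1.9559, 1.3972) = 7*1.9559^2 + 5*1.3972^2 = 36.5411


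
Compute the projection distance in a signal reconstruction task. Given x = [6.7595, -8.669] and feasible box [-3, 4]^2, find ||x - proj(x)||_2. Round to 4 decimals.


Project each component onto [-3, 4].
clip(6.7595) = 4.0, clip(-8.669) = -3.0
Projection = [4.0, -3.0]
Squared diffs: [7.6148, 32.1376]
Distance = sqrt(39.7524) = 6.305


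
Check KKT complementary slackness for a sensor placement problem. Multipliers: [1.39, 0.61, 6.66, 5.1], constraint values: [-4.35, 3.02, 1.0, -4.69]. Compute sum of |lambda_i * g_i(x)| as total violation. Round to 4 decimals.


KKT complementary slackness check:
lambda_1 * g_1 = 1.39 * -4.35 = -6.0465
lambda_2 * g_2 = 0.61 * 3.02 = 1.8422
lambda_3 * g_3 = 6.66 * 1.0 = 6.66
lambda_4 * g_4 = 5.1 * -4.69 = -23.919
Total violation = 6.0465 + 1.8422 + 6.66 + 23.919 = 38.4677


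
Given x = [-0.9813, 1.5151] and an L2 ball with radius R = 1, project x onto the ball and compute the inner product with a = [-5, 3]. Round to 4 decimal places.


Step 1: Compute ||x|| (intermediates to 6 decimals).
||x|| = sqrt((-0.9813)^2 + 1.5151^2) = 1.805125
Step 2: Project.
Since ||x|| > R, scale = R/||x|| = 1/1.805125 = 0.553978, proj(x) = scale * x
proj(x) = [-0.543619, 0.839332]
Step 3: Dot product.
a^T * proj(x) = -5*(-0.543619) + 3*0.839332 = 5.2361


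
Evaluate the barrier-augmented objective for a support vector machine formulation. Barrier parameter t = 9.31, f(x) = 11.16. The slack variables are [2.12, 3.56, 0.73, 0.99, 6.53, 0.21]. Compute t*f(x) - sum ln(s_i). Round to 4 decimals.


Step 1: Compute log-barrier.
ln values: [0.7514, 1.2698, -0.3147, -0.0101, 1.8764, -1.5606]
phi = -(0.7514 + 1.2698 - 0.3147 - 0.0101 + 1.8764 - 1.5606) = -2.0122
Step 2: Compute augmented objective.
t*f(x) = 9.31*11.16 = 103.8996
Total = 103.8996 - 2.0122 = 101.8874


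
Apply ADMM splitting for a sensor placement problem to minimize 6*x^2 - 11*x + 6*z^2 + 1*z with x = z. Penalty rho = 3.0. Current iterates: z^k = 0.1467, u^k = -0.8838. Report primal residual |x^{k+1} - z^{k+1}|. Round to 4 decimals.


ADMM iteration with rho = 3.0, z^k = 0.1467, u^k = -0.8838
Step 1: x-update.
Minimize 6*x^2 - 11*x + (3.0/2)*(x - 0.1467 - 0.8838)^2
FOC: (2*6 + 3.0)*x = 11 + 3.0*(0.1467 + 0.8838)
x^{k+1} = 0.9394
Step 2: z-update.
Minimize 6*z^2 + 1*z + (3.0/2)*(0.9394 - z - 0.8838)^2
FOC: (2*6 + 3.0)*z = -1 + 3.0*(0.9394 - 0.8838)
z^{k+1} = -0.0555
Step 3: u-update.
u^{k+1} = -0.8838 + 0.9394 + 0.0555 = 0.1112
Step 4: Primal residual = |0.9394 + 0.0555| = 0.995


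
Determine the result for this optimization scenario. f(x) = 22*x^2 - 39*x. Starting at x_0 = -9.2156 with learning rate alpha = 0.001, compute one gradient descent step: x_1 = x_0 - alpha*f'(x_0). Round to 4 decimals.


We compute the gradient at x_0 and apply the update.
f'(x) = 44*x - 39
f'(-9.2156) = 44*-9.2156 - 39 = -444.4864
x_1 = -9.2156 - 0.001*-444.4864 = -8.7711


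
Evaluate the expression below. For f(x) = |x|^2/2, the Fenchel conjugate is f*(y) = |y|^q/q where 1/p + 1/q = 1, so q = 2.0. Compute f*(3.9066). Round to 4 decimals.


The conjugate exponent q satisfies 1/p + 1/q = 1.
p = 2, so q = 2/(2 - 1) = 2.0
|y|^q = 3.9066^2.0 = 15.2615
f*(3.9066) = 15.2615 / 2.0 = 7.6308


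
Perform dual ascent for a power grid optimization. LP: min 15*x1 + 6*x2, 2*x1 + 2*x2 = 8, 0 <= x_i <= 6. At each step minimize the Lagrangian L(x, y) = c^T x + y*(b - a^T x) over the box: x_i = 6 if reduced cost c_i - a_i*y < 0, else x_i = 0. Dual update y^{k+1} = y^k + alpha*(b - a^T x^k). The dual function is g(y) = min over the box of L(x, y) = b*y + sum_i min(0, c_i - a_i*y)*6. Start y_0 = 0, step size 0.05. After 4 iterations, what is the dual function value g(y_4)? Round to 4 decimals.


Dual ascent for LP: min 15*x1 + 6*x2, 2*x1 + 2*x2 = 8, 0 <= x_i <= 6
Step 1: y^k = 0.0, reduced costs: (15.0, 6.0)
  x^k = (0.0, 0.0), subgradient = b - a^T x = 8.0
  y^{k+1} = 0.0 + 0.05*8.0 = 0.4
Step 2: y^k = 0.4, reduced costs: (14.2, 5.2)
  x^k = (0.0, 0.0), subgradient = b - a^T x = 8.0
  y^{k+1} = 0.4 + 0.05*8.0 = 0.8
Step 3: y^k = 0.8, reduced costs: (13.4, 4.4)
  x^k = (0.0, 0.0), subgradient = b - a^T x = 8.0
  y^{k+1} = 0.8 + 0.05*8.0 = 1.2
Step 4: y^k = 1.2, reduced costs: (12.6, 3.6)
  x^k = (0.0, 0.0), subgradient = b - a^T x = 8.0
  y^{k+1} = 1.2 + 0.05*8.0 = 1.6
Dual objective at y_4 = 1.6: reduced costs (11.8, 2.8), box minimizer x = (0.0, 0.0)
g(y_4) = b*y + (c1 - a1*y)*x1 + (c2 - a2*y)*x2 = 8*1.6 + 11.8*0.0 + 2.8*0.0 = 12.8 + 0.0 + 0.0 = 12.8


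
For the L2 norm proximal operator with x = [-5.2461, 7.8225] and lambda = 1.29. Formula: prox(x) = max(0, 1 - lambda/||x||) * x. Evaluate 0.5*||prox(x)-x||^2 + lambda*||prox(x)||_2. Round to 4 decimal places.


Step 1: Compute ||x||.
||x|| = 9.4188
Step 2: Compute scaling factor.
scale = max(0, 1 - 1.29/9.4188) = 0.863
Step 3: prox(x) = [-4.5276, 6.7511]
||prox(x)|| = 8.1288
Step 4: Proximal objective.
0.5*||prox-x||^2 = 0.8321
lambda*||prox|| = 10.4862
Total = 11.3182


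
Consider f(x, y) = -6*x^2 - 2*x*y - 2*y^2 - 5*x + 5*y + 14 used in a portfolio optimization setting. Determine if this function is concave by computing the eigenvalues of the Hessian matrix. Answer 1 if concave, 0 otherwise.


The Hessian of f(x,y) = -6*x^2 - 2*x*y - 2*y^2 - 5*x + 5*y + 14 is:
H = [[-12, -2], [-2, -4]]
Trace = -12 - 4 = -16
Determinant = -12*-4 - (-2)^2 = 44
Discriminant = (-16)^2 - 4*44 = 80.0
Eigenvalues: lambda_1 = -12.4721, lambda_2 = -3.5279
The function is concave.

1


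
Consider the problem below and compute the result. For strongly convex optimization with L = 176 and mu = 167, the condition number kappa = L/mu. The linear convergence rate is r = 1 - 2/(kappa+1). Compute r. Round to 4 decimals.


Step 1: Compute the condition number.
kappa = L/mu = 176/167 = 1.0539
Step 2: Compute the convergence rate.
r = 1 - 2/(kappa + 1) = 1 - 2*mu/(L + mu) = (L - mu)/(L + mu) = 9/343 = 0.0262


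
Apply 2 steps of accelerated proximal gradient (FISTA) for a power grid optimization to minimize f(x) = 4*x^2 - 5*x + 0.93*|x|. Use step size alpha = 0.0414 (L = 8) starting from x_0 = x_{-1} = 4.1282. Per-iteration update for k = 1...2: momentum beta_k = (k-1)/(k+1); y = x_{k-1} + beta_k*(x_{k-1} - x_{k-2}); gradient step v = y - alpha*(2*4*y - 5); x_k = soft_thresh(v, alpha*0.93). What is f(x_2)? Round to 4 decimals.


FISTA on f(x) = 4*x^2 - 5*x + 0.93*|x|
L = 8, alpha = 0.0414
Iteration 1: beta = 0.0, y = 4.1282 + 0.0*(4.1282 - 4.1282) = 4.1282
  grad(y) = 28.0256, v = y - alpha*grad = 2.9679
  prox(v) = soft_thresh(2.9679, 0.0385) = 2.9294
Iteration 2: beta = 0.3333, y = 2.9294 + 0.3333*(2.9294 - 4.1282) = 2.5299
  grad(y) = 15.2388, v = y - alpha*grad = 1.899
  prox(v) = soft_thresh(1.899, 0.0385) = 1.8605
f(x_2) = 4*1.8605^2 - 5*1.8605 + 0.93*|1.8605| = 6.2732


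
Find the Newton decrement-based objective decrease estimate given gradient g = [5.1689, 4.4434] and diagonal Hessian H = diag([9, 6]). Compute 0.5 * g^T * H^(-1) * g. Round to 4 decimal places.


Step 1: H is diagonal, so H^(-1) * g = [0.5743, 0.7406].
Step 2: g^T H^(-1) g = sum_i g_i^2 / H_ii
  = (5.1689)^2/9 + (4.4434)^2/6
  = 2.9686 + 3.2906 = 6.2592
Step 3: Objective decrease = 0.5 * g^T H^(-1) g = 3.1296


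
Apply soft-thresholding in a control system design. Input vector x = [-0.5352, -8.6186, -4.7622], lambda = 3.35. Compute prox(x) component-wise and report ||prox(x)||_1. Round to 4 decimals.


Soft-thresholding with lambda = 3.35:
prox(-0.5352) = sign(-0.5352)*max(|-0.5352| - 3.35, 0) = 0.0
prox(-8.6186) = sign(-8.6186)*max(|-8.6186| - 3.35, 0) = -5.2686
prox(-4.7622) = sign(-4.7622)*max(|-4.7622| - 3.35, 0) = -1.4122
prox(x) = [0.0, -5.2686, -1.4122]
||prox(x)||_1 = 0.0 + 5.2686 + 1.4122 = 6.6808


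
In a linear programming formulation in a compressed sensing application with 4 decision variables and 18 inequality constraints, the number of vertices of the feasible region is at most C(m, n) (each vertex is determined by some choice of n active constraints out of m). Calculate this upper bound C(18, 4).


Each vertex corresponds to some choice of n active constraints out of m, so the number of vertices is at most C(m, n) = m! / (n!(m-n)!).
m = 18, n = 4
Numerator: 18 * 17 * 16 * 15
Denominator: 4! = 24
C(18, 4) = 3060


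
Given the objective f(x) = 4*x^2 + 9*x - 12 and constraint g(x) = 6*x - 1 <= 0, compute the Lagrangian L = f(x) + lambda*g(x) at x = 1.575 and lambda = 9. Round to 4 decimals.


Step 1: Evaluate f(x).
f(1.575) = 4*1.575^2 + 9*1.575 - 12 = 12.0975
Step 2: Evaluate g(x).
g(1.575) = 6*1.575 - 1 = 8.45
Step 3: Compute Lagrangian.
L = 12.0975 + 9*8.45 = 88.1475


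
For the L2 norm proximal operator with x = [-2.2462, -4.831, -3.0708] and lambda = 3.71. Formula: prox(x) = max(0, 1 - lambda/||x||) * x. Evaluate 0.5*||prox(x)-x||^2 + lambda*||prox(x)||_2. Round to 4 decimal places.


Step 1: Compute ||x||.
||x|| = 6.1493
Step 2: Compute scaling factor.
scale = max(0, 1 - 3.71/6.1493) = 0.3967
Step 3: prox(x) = [-0.891, -1.9164, -1.2181]
||prox(x)|| = 2.4393
Step 4: Proximal objective.
0.5*||prox-x||^2 = 6.8821
lambda*||prox|| = 9.0498
Total = 15.9318
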